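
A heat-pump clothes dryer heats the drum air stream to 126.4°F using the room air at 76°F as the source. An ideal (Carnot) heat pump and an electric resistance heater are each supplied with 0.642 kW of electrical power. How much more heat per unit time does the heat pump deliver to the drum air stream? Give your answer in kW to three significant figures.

6.82 kW

In absolute terms T_C = 297.59 K and T_H = 325.59 K, so ΔT = 28.00 K.
COP_Carnot = T_H/ΔT = 325.59/28.00 = 11.63.
The heat pump delivers Q̇_H = COP × Ẇ = 7.465 kW; the resistance heater delivers Ẇ = 0.6420 kW.
Extra = (COP − 1)·Ẇ = 6.823 kW.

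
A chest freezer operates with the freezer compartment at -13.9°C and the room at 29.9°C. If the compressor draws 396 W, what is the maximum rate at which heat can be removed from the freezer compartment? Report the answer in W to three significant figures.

2340 W

In absolute terms T_C = 259.25 K and T_H = 303.05 K, so ΔT = 43.80 K.
COP_Carnot = T_C/ΔT = 259.25/43.80 = 5.919.
Q̇_max = COP_Carnot × Ẇ = 5.919 × 396.0 W = 2344 W.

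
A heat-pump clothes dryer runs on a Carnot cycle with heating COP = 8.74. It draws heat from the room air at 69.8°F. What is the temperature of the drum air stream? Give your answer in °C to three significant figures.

COP_HP = T_H/(T_H − T_C) rearranges to T_H = COP·T_C/(COP − 1).
With T_C = 294.15 K, T_H = 8.74 × 294.15/7.740 = 332.15 K.
Converting, 332.15 K = 59.00°C.

59.0 °C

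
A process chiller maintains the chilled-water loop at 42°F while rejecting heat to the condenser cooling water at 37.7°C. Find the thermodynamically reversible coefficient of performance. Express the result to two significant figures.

8.7

In absolute terms T_C = 278.71 K and T_H = 310.85 K, so ΔT = 32.14 K.
For a reversible cycle, COP_Carnot = T_C/ΔT = 278.71/32.14 = 8.670.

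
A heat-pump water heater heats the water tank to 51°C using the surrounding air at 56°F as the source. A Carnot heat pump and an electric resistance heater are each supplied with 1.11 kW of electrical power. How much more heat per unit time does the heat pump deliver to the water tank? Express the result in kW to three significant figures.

8.44 kW

In absolute terms T_C = 286.48 K and T_H = 324.15 K, so ΔT = 37.67 K.
COP_Carnot = T_H/ΔT = 324.15/37.67 = 8.606.
The heat pump delivers Q̇_H = COP × Ẇ = 9.552 kW; the resistance heater delivers Ẇ = 1.110 kW.
Extra = (COP − 1)·Ẇ = 8.442 kW.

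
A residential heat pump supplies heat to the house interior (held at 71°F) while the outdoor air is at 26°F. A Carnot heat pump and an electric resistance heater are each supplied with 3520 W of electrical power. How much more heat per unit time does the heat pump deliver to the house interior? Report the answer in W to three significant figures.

38000 W

In absolute terms T_C = 269.82 K and T_H = 294.82 K, so ΔT = 25.00 K.
COP_Carnot = T_H/ΔT = 294.82/25.00 = 11.79.
The heat pump delivers Q̇_H = COP × Ẇ = 41510 W; the resistance heater delivers Ẇ = 3520 W.
Extra = (COP − 1)·Ẇ = 37990 W.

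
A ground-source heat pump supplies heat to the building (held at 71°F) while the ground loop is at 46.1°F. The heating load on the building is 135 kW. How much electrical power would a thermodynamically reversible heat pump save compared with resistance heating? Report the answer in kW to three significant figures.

129 kW

In absolute terms T_C = 280.98 K and T_H = 294.82 K, so ΔT = 13.83 K.
COP_Carnot = T_H/ΔT = 294.82/13.83 = 21.31.
Resistance heating needs Ẇ_res = Q̇_H = 135.0 kW; the reversible heat pump needs only Ẇ_hp = Q̇_H/COP = 6.334 kW.
Saving = 135.0 − 6.334 = 128.7 kW.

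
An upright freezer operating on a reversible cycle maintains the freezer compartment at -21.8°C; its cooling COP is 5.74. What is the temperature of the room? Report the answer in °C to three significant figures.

22.0 °C

COP_R = T_C/(T_H − T_C) gives T_H − T_C = T_C/COP.
With T_C = 251.35 K, T_H = 251.35 × (1 + 1/5.74) = 295.14 K.
Converting, 295.14 K = 21.99°C.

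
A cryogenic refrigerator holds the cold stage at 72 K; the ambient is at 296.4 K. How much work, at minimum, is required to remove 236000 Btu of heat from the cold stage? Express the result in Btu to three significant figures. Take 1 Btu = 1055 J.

The reservoir spacing is ΔT = 296.4 − 72 = 224.4 K.
The reversible limit is COP_R = T_C/ΔT = 0.3209, so W_min = Q_C/COP = Q_C·ΔT/T_C.
W_min = 236000 × 224.4/72.00 = 735500 Btu.

736000 Btu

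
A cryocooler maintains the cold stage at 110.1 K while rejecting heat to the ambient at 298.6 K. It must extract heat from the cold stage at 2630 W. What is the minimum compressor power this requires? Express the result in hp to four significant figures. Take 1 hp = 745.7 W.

The reservoir spacing is ΔT = 298.6 − 110.1 = 188.5 K.
COP_Carnot = T_C/ΔT = 110.10/188.5 = 0.5841.
Ẇ_min = Q̇/COP_Carnot = 2630/0.5841 = 4503 W = 6.038 hp.

6.038 hp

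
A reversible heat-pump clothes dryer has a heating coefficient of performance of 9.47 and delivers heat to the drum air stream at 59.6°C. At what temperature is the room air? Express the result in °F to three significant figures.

76.0 °F

COP_HP = T_H/(T_H − T_C) gives T_H − T_C = T_H/COP.
With T_H = 332.75 K, T_C = 332.75 × (1 − 1/9.47) = 297.61 K.
Converting, 297.61 K = 76.03°F.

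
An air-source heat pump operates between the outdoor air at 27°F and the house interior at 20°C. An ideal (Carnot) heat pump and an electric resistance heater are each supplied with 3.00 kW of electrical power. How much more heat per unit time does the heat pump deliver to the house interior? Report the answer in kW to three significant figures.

In absolute terms T_C = 270.37 K and T_H = 293.15 K, so ΔT = 22.78 K.
COP_Carnot = T_H/ΔT = 293.15/22.78 = 12.87.
The heat pump delivers Q̇_H = COP × Ẇ = 38.61 kW; the resistance heater delivers Ẇ = 3.000 kW.
Extra = (COP − 1)·Ẇ = 35.61 kW.

35.6 kW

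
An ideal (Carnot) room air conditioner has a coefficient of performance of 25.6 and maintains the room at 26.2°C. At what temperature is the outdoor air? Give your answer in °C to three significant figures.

37.9 °C

COP_R = T_C/(T_H − T_C) gives T_H − T_C = T_C/COP.
With T_C = 299.35 K, T_H = 299.35 × (1 + 1/25.6) = 311.04 K.
Converting, 311.04 K = 37.89°C.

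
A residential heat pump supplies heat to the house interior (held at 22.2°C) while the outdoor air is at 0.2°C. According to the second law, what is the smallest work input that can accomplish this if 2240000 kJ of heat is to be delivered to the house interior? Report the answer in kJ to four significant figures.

In absolute terms T_C = 273.35 K and T_H = 295.35 K, so ΔT = 22.00 K.
The reversible limit is COP_HP = T_H/ΔT = 13.43, so W_min = Q_H/COP = Q_H·ΔT/T_H.
W_min = 2240000 × 22.00/295.35 = 166900 kJ.

166900 kJ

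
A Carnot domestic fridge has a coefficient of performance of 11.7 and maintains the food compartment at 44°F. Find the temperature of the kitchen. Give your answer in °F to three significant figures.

COP_R = T_C/(T_H − T_C) gives T_H − T_C = T_C/COP.
With T_C = 279.82 K, T_H = 279.82 × (1 + 1/11.7) = 303.73 K.
Converting, 303.73 K = 87.05°F.

87.0 °F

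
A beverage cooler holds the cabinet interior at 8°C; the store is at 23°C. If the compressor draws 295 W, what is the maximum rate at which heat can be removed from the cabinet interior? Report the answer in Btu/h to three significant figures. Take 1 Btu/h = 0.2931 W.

In absolute terms T_C = 281.15 K and T_H = 296.15 K, so ΔT = 15.00 K.
COP_Carnot = T_C/ΔT = 281.15/15.00 = 18.74.
Q̇_max = COP_Carnot × Ẇ = 18.74 × 295.0 W = 5529 W = 18860 Btu/h.

18900 Btu/h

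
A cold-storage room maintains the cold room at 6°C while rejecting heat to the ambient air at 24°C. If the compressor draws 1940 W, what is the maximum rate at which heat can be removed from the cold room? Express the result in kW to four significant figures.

30.09 kW

In absolute terms T_C = 279.15 K and T_H = 297.15 K, so ΔT = 18.00 K.
COP_Carnot = T_C/ΔT = 279.15/18.00 = 15.51.
Q̇_max = COP_Carnot × Ẇ = 15.51 × 1940 W = 30090 W = 30.09 kW.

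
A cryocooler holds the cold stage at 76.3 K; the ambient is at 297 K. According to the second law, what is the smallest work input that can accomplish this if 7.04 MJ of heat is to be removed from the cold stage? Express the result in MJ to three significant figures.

20.4 MJ

The reservoir spacing is ΔT = 297 − 76.3 = 220.7 K.
The reversible limit is COP_R = T_C/ΔT = 0.3457, so W_min = Q_C/COP = Q_C·ΔT/T_C.
W_min = 7.040 × 220.7/76.30 = 20.36 MJ.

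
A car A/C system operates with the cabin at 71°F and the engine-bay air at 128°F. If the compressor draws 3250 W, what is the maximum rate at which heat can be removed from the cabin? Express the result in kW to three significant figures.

30.3 kW

In absolute terms T_C = 294.82 K and T_H = 326.48 K, so ΔT = 31.67 K.
COP_Carnot = T_C/ΔT = 294.82/31.67 = 9.310.
Q̇_max = COP_Carnot × Ẇ = 9.310 × 3250 W = 30260 W = 30.26 kW.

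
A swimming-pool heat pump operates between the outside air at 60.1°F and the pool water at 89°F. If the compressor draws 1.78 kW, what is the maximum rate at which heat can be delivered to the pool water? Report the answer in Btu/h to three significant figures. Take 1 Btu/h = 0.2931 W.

In absolute terms T_C = 288.76 K and T_H = 304.82 K, so ΔT = 16.06 K.
COP_Carnot = T_H/ΔT = 304.82/16.06 = 18.99.
Q̇_max = COP_Carnot × Ẇ = 18.99 × 1.780 kW = 33.79 kW = 115300 Btu/h.

115000 Btu/h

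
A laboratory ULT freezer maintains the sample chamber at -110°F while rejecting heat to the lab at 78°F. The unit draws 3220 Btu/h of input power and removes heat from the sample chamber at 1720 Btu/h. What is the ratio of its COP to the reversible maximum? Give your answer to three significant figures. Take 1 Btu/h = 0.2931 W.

0.287

COP_actual = Q̇_C/Ẇ = 1720/3220 = 0.5342.
In absolute terms T_C = 194.26 K and T_H = 298.71 K, so ΔT = 104.4 K.
COP_Carnot = T_C/ΔT = 194.26/104.4 = 1.860.
η_II = COP_actual/COP_Carnot = 0.5342/1.860 = 0.2872.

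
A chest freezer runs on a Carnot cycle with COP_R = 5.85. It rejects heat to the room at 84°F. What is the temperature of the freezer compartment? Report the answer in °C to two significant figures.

For a Carnot refrigerator COP_R = T_C/(T_H − T_C), so T_C = COP·T_H/(1 + COP).
With T_H = 302.04 K, T_C = 5.85 × 302.04/6.850 = 257.95 K.
Converting, 257.95 K = -15.20°C.

-15 °C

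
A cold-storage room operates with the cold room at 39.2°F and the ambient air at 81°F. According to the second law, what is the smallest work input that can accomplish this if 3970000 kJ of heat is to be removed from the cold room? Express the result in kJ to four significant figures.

In absolute terms T_C = 277.15 K and T_H = 300.37 K, so ΔT = 23.22 K.
The reversible limit is COP_R = T_C/ΔT = 11.93, so W_min = Q_C/COP = Q_C·ΔT/T_C.
W_min = 3970000 × 23.22/277.15 = 332600 kJ.

332600 kJ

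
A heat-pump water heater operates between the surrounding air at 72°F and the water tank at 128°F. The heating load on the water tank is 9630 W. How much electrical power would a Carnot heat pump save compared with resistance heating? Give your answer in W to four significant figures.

8712 W

In absolute terms T_C = 295.37 K and T_H = 326.48 K, so ΔT = 31.11 K.
COP_Carnot = T_H/ΔT = 326.48/31.11 = 10.49.
Resistance heating needs Ẇ_res = Q̇_H = 9630 W; the reversible heat pump needs only Ẇ_hp = Q̇_H/COP = 917.7 W.
Saving = 9630 − 917.7 = 8712 W.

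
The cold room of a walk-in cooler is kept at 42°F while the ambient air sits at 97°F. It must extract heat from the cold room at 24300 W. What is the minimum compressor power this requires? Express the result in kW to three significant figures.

In absolute terms T_C = 278.71 K and T_H = 309.26 K, so ΔT = 30.56 K.
COP_Carnot = T_C/ΔT = 278.71/30.56 = 9.121.
Ẇ_min = Q̇/COP_Carnot = 24300/9.121 = 2664 W = 2.664 kW.

2.66 kW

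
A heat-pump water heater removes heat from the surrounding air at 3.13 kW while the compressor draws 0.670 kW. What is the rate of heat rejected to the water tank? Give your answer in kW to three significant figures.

For a cyclic device the first law requires Q̇_H = Q̇_C + Ẇ.
Q̇_H = Q̇_C + Ẇ = 3.800 kW.

3.80 kW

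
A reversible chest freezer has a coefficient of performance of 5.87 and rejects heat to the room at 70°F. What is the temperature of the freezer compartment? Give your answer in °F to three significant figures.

For a Carnot refrigerator COP_R = T_C/(T_H − T_C), so T_C = COP·T_H/(1 + COP).
With T_H = 294.26 K, T_C = 5.87 × 294.26/6.870 = 251.43 K.
Converting, 251.43 K = -7.10°F.

-7.10 °F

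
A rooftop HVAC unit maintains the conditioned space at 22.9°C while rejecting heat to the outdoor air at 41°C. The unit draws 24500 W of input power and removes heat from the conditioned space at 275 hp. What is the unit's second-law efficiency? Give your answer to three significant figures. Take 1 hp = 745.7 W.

Converting, Q̇_C = 275.0 hp = 205100 W, so COP_actual = Q̇_C/Ẇ = 205100/24500 = 8.370.
In absolute terms T_C = 296.05 K and T_H = 314.15 K, so ΔT = 18.10 K.
COP_Carnot = T_C/ΔT = 296.05/18.10 = 16.36.
η_II = COP_actual/COP_Carnot = 8.370/16.36 = 0.5117.

0.512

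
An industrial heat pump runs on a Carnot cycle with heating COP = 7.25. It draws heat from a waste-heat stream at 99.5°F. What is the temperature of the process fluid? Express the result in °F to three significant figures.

189 °F

COP_HP = T_H/(T_H − T_C) rearranges to T_H = COP·T_C/(COP − 1).
With T_C = 310.65 K, T_H = 7.25 × 310.65/6.250 = 360.35 K.
Converting, 360.35 K = 188.97°F.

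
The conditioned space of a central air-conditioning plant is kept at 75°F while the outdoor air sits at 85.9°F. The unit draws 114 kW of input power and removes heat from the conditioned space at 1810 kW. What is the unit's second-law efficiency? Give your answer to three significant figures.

COP_actual = Q̇_C/Ẇ = 1810/114.0 = 15.88.
In absolute terms T_C = 297.04 K and T_H = 303.09 K, so ΔT = 6.056 K.
COP_Carnot = T_C/ΔT = 297.04/6.056 = 49.05.
η_II = COP_actual/COP_Carnot = 15.88/49.05 = 0.3237.

0.324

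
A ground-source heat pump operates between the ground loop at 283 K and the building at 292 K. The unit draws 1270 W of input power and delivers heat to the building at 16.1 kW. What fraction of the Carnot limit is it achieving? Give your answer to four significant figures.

Converting, Q̇_H = 16.10 kW = 16100 W, so COP_actual = Q̇_H/Ẇ = 16100/1270 = 12.68.
The reservoir spacing is ΔT = 292 − 283 = 9.000 K.
COP_Carnot = T_H/ΔT = 292.00/9.000 = 32.44.
η_II = COP_actual/COP_Carnot = 12.68/32.44 = 0.3907.

0.3907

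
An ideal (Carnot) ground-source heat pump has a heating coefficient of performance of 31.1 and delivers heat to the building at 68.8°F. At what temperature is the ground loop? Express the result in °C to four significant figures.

11.00 °C

COP_HP = T_H/(T_H − T_C) gives T_H − T_C = T_H/COP.
With T_H = 293.59 K, T_C = 293.59 × (1 − 1/31.1) = 284.15 K.
Converting, 284.15 K = 11.00°C.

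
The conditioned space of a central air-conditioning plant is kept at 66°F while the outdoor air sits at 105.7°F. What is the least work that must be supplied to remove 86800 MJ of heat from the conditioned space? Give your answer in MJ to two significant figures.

6600 MJ

In absolute terms T_C = 292.04 K and T_H = 314.09 K, so ΔT = 22.06 K.
The reversible limit is COP_R = T_C/ΔT = 13.24, so W_min = Q_C/COP = Q_C·ΔT/T_C.
W_min = 86800 × 22.06/292.04 = 6555 MJ.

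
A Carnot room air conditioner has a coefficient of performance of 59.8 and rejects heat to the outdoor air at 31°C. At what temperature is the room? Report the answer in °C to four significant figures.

26.00 °C

For a Carnot refrigerator COP_R = T_C/(T_H − T_C), so T_C = COP·T_H/(1 + COP).
With T_H = 304.15 K, T_C = 59.8 × 304.15/60.80 = 299.15 K.
Converting, 299.15 K = 26.00°C.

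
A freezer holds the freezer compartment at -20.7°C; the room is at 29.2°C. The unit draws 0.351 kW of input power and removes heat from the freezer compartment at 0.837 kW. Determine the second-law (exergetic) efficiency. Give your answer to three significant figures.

0.471

COP_actual = Q̇_C/Ẇ = 0.8370/0.3510 = 2.385.
In absolute terms T_C = 252.45 K and T_H = 302.35 K, so ΔT = 49.90 K.
COP_Carnot = T_C/ΔT = 252.45/49.90 = 5.059.
η_II = COP_actual/COP_Carnot = 2.385/5.059 = 0.4714.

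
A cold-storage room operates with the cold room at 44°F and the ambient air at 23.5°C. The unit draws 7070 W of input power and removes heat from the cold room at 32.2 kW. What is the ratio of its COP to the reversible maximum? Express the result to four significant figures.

Converting, Q̇_C = 32.20 kW = 32200 W, so COP_actual = Q̇_C/Ẇ = 32200/7070 = 4.554.
In absolute terms T_C = 279.82 K and T_H = 296.65 K, so ΔT = 16.83 K.
COP_Carnot = T_C/ΔT = 279.82/16.83 = 16.62.
η_II = COP_actual/COP_Carnot = 4.554/16.62 = 0.2740.

0.2740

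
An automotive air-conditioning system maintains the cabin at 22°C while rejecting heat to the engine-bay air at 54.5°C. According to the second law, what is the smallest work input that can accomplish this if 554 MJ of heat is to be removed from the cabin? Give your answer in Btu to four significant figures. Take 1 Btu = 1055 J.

In absolute terms T_C = 295.15 K and T_H = 327.65 K, so ΔT = 32.50 K.
The reversible limit is COP_R = T_C/ΔT = 9.082, so W_min = Q_C/COP = Q_C·ΔT/T_C.
W_min = 554.0 × 32.50/295.15 = 61.00 MJ = 57820 Btu.

57820 Btu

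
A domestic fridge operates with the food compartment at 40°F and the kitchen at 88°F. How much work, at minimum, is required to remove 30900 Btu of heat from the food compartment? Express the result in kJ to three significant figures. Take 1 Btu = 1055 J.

3130 kJ

In absolute terms T_C = 277.59 K and T_H = 304.26 K, so ΔT = 26.67 K.
The reversible limit is COP_R = T_C/ΔT = 10.41, so W_min = Q_C/COP = Q_C·ΔT/T_C.
W_min = 30900 × 26.67/277.59 = 2968 Btu = 3132 kJ.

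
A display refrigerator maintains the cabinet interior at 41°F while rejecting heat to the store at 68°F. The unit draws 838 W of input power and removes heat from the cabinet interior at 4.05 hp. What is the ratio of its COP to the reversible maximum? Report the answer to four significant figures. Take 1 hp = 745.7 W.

Converting, Q̇_C = 4.050 hp = 3020 W, so COP_actual = Q̇_C/Ẇ = 3020/838.0 = 3.604.
In absolute terms T_C = 278.15 K and T_H = 293.15 K, so ΔT = 15.00 K.
COP_Carnot = T_C/ΔT = 278.15/15.00 = 18.54.
η_II = COP_actual/COP_Carnot = 3.604/18.54 = 0.1944.

0.1944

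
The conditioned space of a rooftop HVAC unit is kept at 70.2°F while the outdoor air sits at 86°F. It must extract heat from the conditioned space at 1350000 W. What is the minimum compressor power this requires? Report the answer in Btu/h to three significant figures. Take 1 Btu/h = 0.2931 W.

In absolute terms T_C = 294.37 K and T_H = 303.15 K, so ΔT = 8.778 K.
COP_Carnot = T_C/ΔT = 294.37/8.778 = 33.54.
Ẇ_min = Q̇/COP_Carnot = 1350000/33.54 = 40260 W = 137300 Btu/h.

137000 Btu/h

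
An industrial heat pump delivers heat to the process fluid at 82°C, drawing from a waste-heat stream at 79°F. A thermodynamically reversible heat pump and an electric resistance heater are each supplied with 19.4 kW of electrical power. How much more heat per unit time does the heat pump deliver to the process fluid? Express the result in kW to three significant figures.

In absolute terms T_C = 299.26 K and T_H = 355.15 K, so ΔT = 55.89 K.
COP_Carnot = T_H/ΔT = 355.15/55.89 = 6.355.
The heat pump delivers Q̇_H = COP × Ẇ = 123.3 kW; the resistance heater delivers Ẇ = 19.40 kW.
Extra = (COP − 1)·Ẇ = 103.9 kW.

104 kW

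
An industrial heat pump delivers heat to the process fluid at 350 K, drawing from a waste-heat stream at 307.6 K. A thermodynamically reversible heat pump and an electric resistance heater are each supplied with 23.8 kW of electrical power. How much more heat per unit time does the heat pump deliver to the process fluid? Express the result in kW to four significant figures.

The reservoir spacing is ΔT = 350 − 307.6 = 42.40 K.
COP_Carnot = T_H/ΔT = 350.00/42.40 = 8.255.
The heat pump delivers Q̇_H = COP × Ẇ = 196.5 kW; the resistance heater delivers Ẇ = 23.80 kW.
Extra = (COP − 1)·Ẇ = 172.7 kW.

172.7 kW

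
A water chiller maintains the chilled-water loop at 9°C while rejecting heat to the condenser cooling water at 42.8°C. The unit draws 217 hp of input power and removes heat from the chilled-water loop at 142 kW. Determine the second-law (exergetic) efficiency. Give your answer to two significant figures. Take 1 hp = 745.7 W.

Converting, Q̇_C = 142.0 kW = 190.4 hp, so COP_actual = Q̇_C/Ẇ = 190.4/217.0 = 0.8775.
In absolute terms T_C = 282.15 K and T_H = 315.95 K, so ΔT = 33.80 K.
COP_Carnot = T_C/ΔT = 282.15/33.80 = 8.348.
η_II = COP_actual/COP_Carnot = 0.8775/8.348 = 0.1051.

0.11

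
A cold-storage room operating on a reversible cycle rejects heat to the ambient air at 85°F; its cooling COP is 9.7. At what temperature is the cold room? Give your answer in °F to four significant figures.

34.10 °F

For a Carnot refrigerator COP_R = T_C/(T_H − T_C), so T_C = COP·T_H/(1 + COP).
With T_H = 302.59 K, T_C = 9.7 × 302.59/10.70 = 274.31 K.
Converting, 274.31 K = 34.10°F.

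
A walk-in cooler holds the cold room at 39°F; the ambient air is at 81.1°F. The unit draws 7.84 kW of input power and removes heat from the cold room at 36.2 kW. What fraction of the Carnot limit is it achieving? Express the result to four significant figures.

COP_actual = Q̇_C/Ẇ = 36.20/7.840 = 4.617.
In absolute terms T_C = 277.04 K and T_H = 300.43 K, so ΔT = 23.39 K.
COP_Carnot = T_C/ΔT = 277.04/23.39 = 11.84.
η_II = COP_actual/COP_Carnot = 4.617/11.84 = 0.3898.

0.3898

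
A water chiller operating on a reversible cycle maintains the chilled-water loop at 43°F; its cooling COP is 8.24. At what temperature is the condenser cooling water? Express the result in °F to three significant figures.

104 °F

COP_R = T_C/(T_H − T_C) gives T_H − T_C = T_C/COP.
With T_C = 279.26 K, T_H = 279.26 × (1 + 1/8.24) = 313.15 K.
Converting, 313.15 K = 104.00°F.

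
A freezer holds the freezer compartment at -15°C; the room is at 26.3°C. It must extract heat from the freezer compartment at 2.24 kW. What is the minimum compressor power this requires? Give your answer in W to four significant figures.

358.4 W

In absolute terms T_C = 258.15 K and T_H = 299.45 K, so ΔT = 41.30 K.
COP_Carnot = T_C/ΔT = 258.15/41.30 = 6.251.
Ẇ_min = Q̇/COP_Carnot = 2.240/6.251 = 0.3584 kW = 358.4 W.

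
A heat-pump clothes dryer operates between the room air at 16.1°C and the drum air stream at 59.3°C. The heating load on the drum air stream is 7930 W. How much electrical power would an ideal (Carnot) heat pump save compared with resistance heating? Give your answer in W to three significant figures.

In absolute terms T_C = 289.25 K and T_H = 332.45 K, so ΔT = 43.20 K.
COP_Carnot = T_H/ΔT = 332.45/43.20 = 7.696.
Resistance heating needs Ẇ_res = Q̇_H = 7930 W; the reversible heat pump needs only Ẇ_hp = Q̇_H/COP = 1030 W.
Saving = 7930 − 1030 = 6900 W.

6900 W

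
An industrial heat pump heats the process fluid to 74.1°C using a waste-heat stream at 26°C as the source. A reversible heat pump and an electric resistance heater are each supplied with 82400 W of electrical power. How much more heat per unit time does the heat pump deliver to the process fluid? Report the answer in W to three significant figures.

In absolute terms T_C = 299.15 K and T_H = 347.25 K, so ΔT = 48.10 K.
COP_Carnot = T_H/ΔT = 347.25/48.10 = 7.219.
The heat pump delivers Q̇_H = COP × Ẇ = 594900 W; the resistance heater delivers Ẇ = 82400 W.
Extra = (COP − 1)·Ẇ = 512500 W.

512000 W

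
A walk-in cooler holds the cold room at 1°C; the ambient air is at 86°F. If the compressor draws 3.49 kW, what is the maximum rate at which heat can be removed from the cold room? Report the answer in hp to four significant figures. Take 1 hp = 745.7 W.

In absolute terms T_C = 274.15 K and T_H = 303.15 K, so ΔT = 29.00 K.
COP_Carnot = T_C/ΔT = 274.15/29.00 = 9.453.
Q̇_max = COP_Carnot × Ẇ = 9.453 × 3.490 kW = 32.99 kW = 44.24 hp.

44.24 hp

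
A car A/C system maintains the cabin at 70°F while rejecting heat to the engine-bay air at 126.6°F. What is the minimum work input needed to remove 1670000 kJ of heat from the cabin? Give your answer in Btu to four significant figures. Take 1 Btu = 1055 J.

In absolute terms T_C = 294.26 K and T_H = 325.71 K, so ΔT = 31.44 K.
The reversible limit is COP_R = T_C/ΔT = 9.358, so W_min = Q_C/COP = Q_C·ΔT/T_C.
W_min = 1670000 × 31.44/294.26 = 178500 kJ = 169200 Btu.

169200 Btu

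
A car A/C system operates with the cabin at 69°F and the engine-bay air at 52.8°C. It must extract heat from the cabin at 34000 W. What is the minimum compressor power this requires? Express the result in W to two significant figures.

In absolute terms T_C = 293.71 K and T_H = 325.95 K, so ΔT = 32.24 K.
COP_Carnot = T_C/ΔT = 293.71/32.24 = 9.109.
Ẇ_min = Q̇/COP_Carnot = 34000/9.109 = 3733 W.

3700 W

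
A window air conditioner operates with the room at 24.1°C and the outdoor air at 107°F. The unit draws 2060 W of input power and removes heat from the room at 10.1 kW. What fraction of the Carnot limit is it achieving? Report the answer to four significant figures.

Converting, Q̇_C = 10.10 kW = 10100 W, so COP_actual = Q̇_C/Ẇ = 10100/2060 = 4.903.
In absolute terms T_C = 297.25 K and T_H = 314.82 K, so ΔT = 17.57 K.
COP_Carnot = T_C/ΔT = 297.25/17.57 = 16.92.
η_II = COP_actual/COP_Carnot = 4.903/16.92 = 0.2897.

0.2897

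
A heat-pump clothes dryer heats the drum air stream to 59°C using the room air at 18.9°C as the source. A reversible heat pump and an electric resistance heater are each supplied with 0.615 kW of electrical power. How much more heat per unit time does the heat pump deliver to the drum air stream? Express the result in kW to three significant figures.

In absolute terms T_C = 292.05 K and T_H = 332.15 K, so ΔT = 40.10 K.
COP_Carnot = T_H/ΔT = 332.15/40.10 = 8.283.
The heat pump delivers Q̇_H = COP × Ẇ = 5.094 kW; the resistance heater delivers Ẇ = 0.6150 kW.
Extra = (COP − 1)·Ẇ = 4.479 kW.

4.48 kW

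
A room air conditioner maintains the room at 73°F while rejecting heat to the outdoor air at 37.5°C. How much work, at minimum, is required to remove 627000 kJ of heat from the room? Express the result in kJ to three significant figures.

In absolute terms T_C = 295.93 K and T_H = 310.65 K, so ΔT = 14.72 K.
The reversible limit is COP_R = T_C/ΔT = 20.10, so W_min = Q_C/COP = Q_C·ΔT/T_C.
W_min = 627000 × 14.72/295.93 = 31190 kJ.

31200 kJ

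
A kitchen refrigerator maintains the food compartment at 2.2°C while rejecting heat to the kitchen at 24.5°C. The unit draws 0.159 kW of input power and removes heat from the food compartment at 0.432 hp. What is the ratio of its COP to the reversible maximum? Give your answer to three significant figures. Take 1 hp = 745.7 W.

Converting, Q̇_C = 0.4320 hp = 0.3221 kW, so COP_actual = Q̇_C/Ẇ = 0.3221/0.1590 = 2.026.
In absolute terms T_C = 275.35 K and T_H = 297.65 K, so ΔT = 22.30 K.
COP_Carnot = T_C/ΔT = 275.35/22.30 = 12.35.
η_II = COP_actual/COP_Carnot = 2.026/12.35 = 0.1641.

0.164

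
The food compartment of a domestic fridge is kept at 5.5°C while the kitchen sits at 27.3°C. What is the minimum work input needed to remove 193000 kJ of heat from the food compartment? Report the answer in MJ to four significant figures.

15.10 MJ

In absolute terms T_C = 278.65 K and T_H = 300.45 K, so ΔT = 21.80 K.
The reversible limit is COP_R = T_C/ΔT = 12.78, so W_min = Q_C/COP = Q_C·ΔT/T_C.
W_min = 193000 × 21.80/278.65 = 15100 kJ = 15.10 MJ.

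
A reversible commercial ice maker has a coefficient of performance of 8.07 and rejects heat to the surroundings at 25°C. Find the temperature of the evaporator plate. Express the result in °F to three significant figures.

17.8 °F

For a Carnot refrigerator COP_R = T_C/(T_H − T_C), so T_C = COP·T_H/(1 + COP).
With T_H = 298.15 K, T_C = 8.07 × 298.15/9.070 = 265.28 K.
Converting, 265.28 K = 17.83°F.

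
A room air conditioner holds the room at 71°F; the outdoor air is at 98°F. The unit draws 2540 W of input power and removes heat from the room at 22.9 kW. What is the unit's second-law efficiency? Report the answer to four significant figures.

0.4587

Converting, Q̇_C = 22.90 kW = 22900 W, so COP_actual = Q̇_C/Ẇ = 22900/2540 = 9.016.
In absolute terms T_C = 294.82 K and T_H = 309.82 K, so ΔT = 15.00 K.
COP_Carnot = T_C/ΔT = 294.82/15.00 = 19.65.
η_II = COP_actual/COP_Carnot = 9.016/19.65 = 0.4587.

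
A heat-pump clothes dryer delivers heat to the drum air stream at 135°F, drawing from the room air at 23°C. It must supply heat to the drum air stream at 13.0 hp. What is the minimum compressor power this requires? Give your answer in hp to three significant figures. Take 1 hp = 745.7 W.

In absolute terms T_C = 296.15 K and T_H = 330.37 K, so ΔT = 34.22 K.
COP_Carnot = T_H/ΔT = 330.37/34.22 = 9.654.
Ẇ_min = Q̇/COP_Carnot = 13.00/9.654 = 1.347 hp.

1.35 hp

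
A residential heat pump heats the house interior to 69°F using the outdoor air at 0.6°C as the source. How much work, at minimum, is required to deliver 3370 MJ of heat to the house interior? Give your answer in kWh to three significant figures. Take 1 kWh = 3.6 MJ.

In absolute terms T_C = 273.75 K and T_H = 293.71 K, so ΔT = 19.96 K.
The reversible limit is COP_HP = T_H/ΔT = 14.72, so W_min = Q_H/COP = Q_H·ΔT/T_H.
W_min = 3370 × 19.96/293.71 = 229.0 MJ = 63.60 kWh.

63.6 kWh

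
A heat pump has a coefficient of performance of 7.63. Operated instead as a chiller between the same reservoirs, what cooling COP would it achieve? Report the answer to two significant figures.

Since Q_H = Q_C + W for any cycle, COP_R = Q_C/W = Q_H/W − 1.
COP_R = 7.63 − 1 = 6.63.

6.6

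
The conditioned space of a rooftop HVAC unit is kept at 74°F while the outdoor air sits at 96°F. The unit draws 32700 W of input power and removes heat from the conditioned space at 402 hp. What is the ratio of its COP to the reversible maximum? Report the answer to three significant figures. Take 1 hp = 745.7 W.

0.378

Converting, Q̇_C = 402.0 hp = 299800 W, so COP_actual = Q̇_C/Ẇ = 299800/32700 = 9.167.
In absolute terms T_C = 296.48 K and T_H = 308.71 K, so ΔT = 12.22 K.
COP_Carnot = T_C/ΔT = 296.48/12.22 = 24.26.
η_II = COP_actual/COP_Carnot = 9.167/24.26 = 0.3779.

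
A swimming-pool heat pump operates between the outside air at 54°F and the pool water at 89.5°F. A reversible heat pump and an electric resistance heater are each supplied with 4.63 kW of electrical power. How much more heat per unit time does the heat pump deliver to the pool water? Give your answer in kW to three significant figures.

In absolute terms T_C = 285.37 K and T_H = 305.09 K, so ΔT = 19.72 K.
COP_Carnot = T_H/ΔT = 305.09/19.72 = 15.47.
The heat pump delivers Q̇_H = COP × Ẇ = 71.62 kW; the resistance heater delivers Ẇ = 4.630 kW.
Extra = (COP − 1)·Ẇ = 66.99 kW.

67.0 kW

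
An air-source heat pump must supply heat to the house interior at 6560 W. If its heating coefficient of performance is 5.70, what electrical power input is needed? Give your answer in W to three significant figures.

Ẇ = Q̇_H/COP_HP = 6560/5.70 = 1151 W.

1150 W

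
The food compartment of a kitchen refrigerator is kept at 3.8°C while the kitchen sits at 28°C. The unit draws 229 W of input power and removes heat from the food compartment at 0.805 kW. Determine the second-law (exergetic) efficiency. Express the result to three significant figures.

0.307

Converting, Q̇_C = 0.8050 kW = 805.0 W, so COP_actual = Q̇_C/Ẇ = 805.0/229.0 = 3.515.
In absolute terms T_C = 276.95 K and T_H = 301.15 K, so ΔT = 24.20 K.
COP_Carnot = T_C/ΔT = 276.95/24.20 = 11.44.
η_II = COP_actual/COP_Carnot = 3.515/11.44 = 0.3072.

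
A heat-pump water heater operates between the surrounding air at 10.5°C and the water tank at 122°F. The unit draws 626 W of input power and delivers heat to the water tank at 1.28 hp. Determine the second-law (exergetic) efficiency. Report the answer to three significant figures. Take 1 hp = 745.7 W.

0.186

Converting, Q̇_H = 1.280 hp = 954.5 W, so COP_actual = Q̇_H/Ẇ = 954.5/626.0 = 1.525.
In absolute terms T_C = 283.65 K and T_H = 323.15 K, so ΔT = 39.50 K.
COP_Carnot = T_H/ΔT = 323.15/39.50 = 8.181.
η_II = COP_actual/COP_Carnot = 1.525/8.181 = 0.1864.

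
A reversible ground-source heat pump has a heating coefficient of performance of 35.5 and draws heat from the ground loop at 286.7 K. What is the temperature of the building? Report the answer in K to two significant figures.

300 K

COP_HP = T_H/(T_H − T_C) rearranges to T_H = COP·T_C/(COP − 1).
With T_C = 286.70 K, T_H = 35.5 × 286.70/34.50 = 295.01 K.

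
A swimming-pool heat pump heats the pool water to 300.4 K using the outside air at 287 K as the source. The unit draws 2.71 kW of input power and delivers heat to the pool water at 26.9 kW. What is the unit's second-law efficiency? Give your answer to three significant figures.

COP_actual = Q̇_H/Ẇ = 26.90/2.710 = 9.926.
The reservoir spacing is ΔT = 300.4 − 287 = 13.40 K.
COP_Carnot = T_H/ΔT = 300.40/13.40 = 22.42.
η_II = COP_actual/COP_Carnot = 9.926/22.42 = 0.4428.

0.443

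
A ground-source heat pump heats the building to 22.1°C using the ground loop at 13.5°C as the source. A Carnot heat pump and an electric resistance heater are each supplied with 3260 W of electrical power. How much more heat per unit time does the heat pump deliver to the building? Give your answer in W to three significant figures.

109000 W

In absolute terms T_C = 286.65 K and T_H = 295.25 K, so ΔT = 8.600 K.
COP_Carnot = T_H/ΔT = 295.25/8.600 = 34.33.
The heat pump delivers Q̇_H = COP × Ẇ = 111900 W; the resistance heater delivers Ẇ = 3260 W.
Extra = (COP − 1)·Ẇ = 108700 W.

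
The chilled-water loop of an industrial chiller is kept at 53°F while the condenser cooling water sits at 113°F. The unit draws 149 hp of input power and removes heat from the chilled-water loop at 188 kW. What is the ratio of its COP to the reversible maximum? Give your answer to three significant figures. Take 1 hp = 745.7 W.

Converting, Q̇_C = 188.0 kW = 252.1 hp, so COP_actual = Q̇_C/Ẇ = 252.1/149.0 = 1.692.
In absolute terms T_C = 284.82 K and T_H = 318.15 K, so ΔT = 33.33 K.
COP_Carnot = T_C/ΔT = 284.82/33.33 = 8.545.
η_II = COP_actual/COP_Carnot = 1.692/8.545 = 0.1980.

0.198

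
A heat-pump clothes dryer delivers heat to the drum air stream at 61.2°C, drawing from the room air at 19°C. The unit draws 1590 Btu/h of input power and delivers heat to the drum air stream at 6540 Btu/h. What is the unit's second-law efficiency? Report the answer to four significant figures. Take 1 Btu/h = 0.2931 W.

COP_actual = Q̇_H/Ẇ = 6540/1590 = 4.113.
In absolute terms T_C = 292.15 K and T_H = 334.35 K, so ΔT = 42.20 K.
COP_Carnot = T_H/ΔT = 334.35/42.20 = 7.923.
η_II = COP_actual/COP_Carnot = 4.113/7.923 = 0.5191.

0.5191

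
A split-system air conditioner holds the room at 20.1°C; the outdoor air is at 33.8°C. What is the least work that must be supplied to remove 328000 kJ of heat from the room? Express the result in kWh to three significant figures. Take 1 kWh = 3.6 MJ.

4.26 kWh

In absolute terms T_C = 293.25 K and T_H = 306.95 K, so ΔT = 13.70 K.
The reversible limit is COP_R = T_C/ΔT = 21.41, so W_min = Q_C/COP = Q_C·ΔT/T_C.
W_min = 328000 × 13.70/293.25 = 15320 kJ = 4.257 kWh.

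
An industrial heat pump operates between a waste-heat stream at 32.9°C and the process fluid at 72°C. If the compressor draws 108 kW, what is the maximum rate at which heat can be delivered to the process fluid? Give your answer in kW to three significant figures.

953 kW

In absolute terms T_C = 306.05 K and T_H = 345.15 K, so ΔT = 39.10 K.
COP_Carnot = T_H/ΔT = 345.15/39.10 = 8.827.
Q̇_max = COP_Carnot × Ẇ = 8.827 × 108.0 kW = 953.4 kW.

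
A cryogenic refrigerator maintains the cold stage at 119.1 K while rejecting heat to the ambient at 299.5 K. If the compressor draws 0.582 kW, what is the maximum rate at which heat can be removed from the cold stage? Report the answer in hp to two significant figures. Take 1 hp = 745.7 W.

0.52 hp

The reservoir spacing is ΔT = 299.5 − 119.1 = 180.4 K.
COP_Carnot = T_C/ΔT = 119.10/180.4 = 0.6602.
Q̇_max = COP_Carnot × Ẇ = 0.6602 × 0.5820 kW = 0.3842 kW = 0.5153 hp.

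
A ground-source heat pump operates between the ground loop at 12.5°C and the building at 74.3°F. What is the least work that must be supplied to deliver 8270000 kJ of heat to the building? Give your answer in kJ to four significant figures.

306700 kJ

In absolute terms T_C = 285.65 K and T_H = 296.65 K, so ΔT = 11.00 K.
The reversible limit is COP_HP = T_H/ΔT = 26.97, so W_min = Q_H/COP = Q_H·ΔT/T_H.
W_min = 8270000 × 11.00/296.65 = 306700 kJ.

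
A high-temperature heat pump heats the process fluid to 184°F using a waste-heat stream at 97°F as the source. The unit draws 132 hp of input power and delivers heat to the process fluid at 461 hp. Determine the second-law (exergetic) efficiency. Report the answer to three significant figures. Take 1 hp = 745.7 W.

0.472

COP_actual = Q̇_H/Ẇ = 461.0/132.0 = 3.492.
In absolute terms T_C = 309.26 K and T_H = 357.59 K, so ΔT = 48.33 K.
COP_Carnot = T_H/ΔT = 357.59/48.33 = 7.399.
η_II = COP_actual/COP_Carnot = 3.492/7.399 = 0.4720.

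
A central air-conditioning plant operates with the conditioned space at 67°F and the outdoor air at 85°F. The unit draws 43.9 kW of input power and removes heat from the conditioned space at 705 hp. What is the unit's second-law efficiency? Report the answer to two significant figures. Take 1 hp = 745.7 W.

Converting, Q̇_C = 705.0 hp = 525.7 kW, so COP_actual = Q̇_C/Ẇ = 525.7/43.90 = 11.98.
In absolute terms T_C = 292.59 K and T_H = 302.59 K, so ΔT = 10.00 K.
COP_Carnot = T_C/ΔT = 292.59/10.00 = 29.26.
η_II = COP_actual/COP_Carnot = 11.98/29.26 = 0.4093.

0.41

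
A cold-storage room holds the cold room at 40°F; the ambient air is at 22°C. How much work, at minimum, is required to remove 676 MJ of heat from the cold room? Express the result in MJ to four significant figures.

42.75 MJ

In absolute terms T_C = 277.59 K and T_H = 295.15 K, so ΔT = 17.56 K.
The reversible limit is COP_R = T_C/ΔT = 15.81, so W_min = Q_C/COP = Q_C·ΔT/T_C.
W_min = 676.0 × 17.56/277.59 = 42.75 MJ.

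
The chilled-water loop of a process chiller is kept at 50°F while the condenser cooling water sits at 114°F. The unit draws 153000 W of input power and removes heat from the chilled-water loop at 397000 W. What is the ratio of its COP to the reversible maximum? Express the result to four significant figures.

COP_actual = Q̇_C/Ẇ = 397000/153000 = 2.595.
In absolute terms T_C = 283.15 K and T_H = 318.71 K, so ΔT = 35.56 K.
COP_Carnot = T_C/ΔT = 283.15/35.56 = 7.964.
η_II = COP_actual/COP_Carnot = 2.595/7.964 = 0.3258.

0.3258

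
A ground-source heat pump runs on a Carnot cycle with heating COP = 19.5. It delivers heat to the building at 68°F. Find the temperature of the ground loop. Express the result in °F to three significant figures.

40.9 °F

COP_HP = T_H/(T_H − T_C) gives T_H − T_C = T_H/COP.
With T_H = 293.15 K, T_C = 293.15 × (1 − 1/19.5) = 278.12 K.
Converting, 278.12 K = 40.94°F.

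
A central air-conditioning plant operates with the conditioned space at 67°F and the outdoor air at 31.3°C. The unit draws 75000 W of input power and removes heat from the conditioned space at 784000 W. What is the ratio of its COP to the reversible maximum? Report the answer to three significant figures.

COP_actual = Q̇_C/Ẇ = 784000/75000 = 10.45.
In absolute terms T_C = 292.59 K and T_H = 304.45 K, so ΔT = 11.86 K.
COP_Carnot = T_C/ΔT = 292.59/11.86 = 24.68.
η_II = COP_actual/COP_Carnot = 10.45/24.68 = 0.4236.

0.424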